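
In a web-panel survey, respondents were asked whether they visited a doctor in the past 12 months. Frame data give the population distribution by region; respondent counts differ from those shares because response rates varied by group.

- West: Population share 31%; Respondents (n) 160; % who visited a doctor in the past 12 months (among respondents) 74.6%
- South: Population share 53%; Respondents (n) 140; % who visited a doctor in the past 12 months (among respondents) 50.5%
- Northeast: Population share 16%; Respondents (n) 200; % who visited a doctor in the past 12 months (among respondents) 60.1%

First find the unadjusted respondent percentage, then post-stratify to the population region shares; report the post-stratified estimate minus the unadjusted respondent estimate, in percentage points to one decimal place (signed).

-2.5 percentage points

Naive respondent-only estimate (weights = respondent counts):
  (160/500)×74.6 + (140/500)×50.5 + (200/500)×60.1 = 62.052%
Post-stratifying to population shares instead:
  0.31×74.6 + 0.53×50.5 + 0.16×60.1 = 59.507%
Difference = 59.507 − 62.052 = -2.545 pp.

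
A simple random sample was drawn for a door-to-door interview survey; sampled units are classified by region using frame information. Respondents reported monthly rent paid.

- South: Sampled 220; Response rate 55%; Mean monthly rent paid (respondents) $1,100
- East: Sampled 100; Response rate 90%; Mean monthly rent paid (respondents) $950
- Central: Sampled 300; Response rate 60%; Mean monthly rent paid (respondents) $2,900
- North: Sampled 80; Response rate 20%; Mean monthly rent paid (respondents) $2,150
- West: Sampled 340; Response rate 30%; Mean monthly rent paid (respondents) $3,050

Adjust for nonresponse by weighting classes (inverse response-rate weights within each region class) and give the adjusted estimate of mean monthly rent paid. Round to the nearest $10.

With weight = n_sampled/n_responded per class, the weighted class total is n_sampled:
  South: 220 × 1100 = 242,000
  East: 100 × 950 = 95,000
  Central: 300 × 2900 = 870,000
  North: 80 × 2150 = 172,000
  West: 340 × 3050 = 1,037,000
Adjusted estimate = 2,416,000 / 1,040 = 2323.08 → $2,320.

$2,320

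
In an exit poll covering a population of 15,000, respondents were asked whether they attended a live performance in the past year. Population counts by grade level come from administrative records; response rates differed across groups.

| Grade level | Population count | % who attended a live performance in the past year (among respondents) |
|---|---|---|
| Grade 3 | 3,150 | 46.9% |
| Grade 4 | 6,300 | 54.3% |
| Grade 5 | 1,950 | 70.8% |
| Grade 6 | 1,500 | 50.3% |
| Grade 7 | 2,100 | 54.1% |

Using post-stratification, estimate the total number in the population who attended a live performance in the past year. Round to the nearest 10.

Apply each group's respondent rate to its population count:
  Grade 3: 3,150 × 46.9% = 1477.35
  Grade 4: 6,300 × 54.3% = 3420.9
  Grade 5: 1,950 × 70.8% = 1380.6
  Grade 6: 1,500 × 50.3% = 754.5
  Grade 7: 2,100 × 54.1% = 1136.1
Estimated total = 8169.45 → 8,170.

8,170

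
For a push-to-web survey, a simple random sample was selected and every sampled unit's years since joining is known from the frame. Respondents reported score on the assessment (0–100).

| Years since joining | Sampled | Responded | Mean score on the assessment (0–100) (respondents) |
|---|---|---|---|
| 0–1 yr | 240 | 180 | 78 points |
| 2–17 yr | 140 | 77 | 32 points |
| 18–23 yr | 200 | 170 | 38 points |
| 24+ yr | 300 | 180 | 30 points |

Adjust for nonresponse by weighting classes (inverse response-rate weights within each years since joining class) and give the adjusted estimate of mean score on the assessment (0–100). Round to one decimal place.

45.2

Class response rates: 0–1 yr 180/240 = 75%, 2–17 yr 77/140 = 55%, 18–23 yr 170/200 = 85%, 24+ yr 180/300 = 60%.
Weighting each respondent by the inverse class response rate inflates each class back to its sampled size, so the class weight is n_sampled:
  0–1 yr: 240 × 78 = 18,720
  2–17 yr: 140 × 32 = 4480
  18–23 yr: 200 × 38 = 7600
  24+ yr: 300 × 30 = 9000
Adjusted estimate = 39,800 / 880 = 45.2273 → 45.2.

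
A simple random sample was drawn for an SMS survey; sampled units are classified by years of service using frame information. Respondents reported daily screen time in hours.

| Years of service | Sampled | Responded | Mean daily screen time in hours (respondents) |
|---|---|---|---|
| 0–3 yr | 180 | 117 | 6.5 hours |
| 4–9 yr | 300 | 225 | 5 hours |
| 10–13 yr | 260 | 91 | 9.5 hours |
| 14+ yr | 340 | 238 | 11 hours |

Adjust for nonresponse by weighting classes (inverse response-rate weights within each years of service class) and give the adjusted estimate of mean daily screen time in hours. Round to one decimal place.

8.2

Class response rates: 0–3 yr 117/180 = 65%, 4–9 yr 225/300 = 75%, 10–13 yr 91/260 = 35%, 14+ yr 238/340 = 70%.
Weighting each respondent by the inverse class response rate inflates each class back to its sampled size, so the class weight is n_sampled:
  0–3 yr: 180 × 6.5 = 1170
  4–9 yr: 300 × 5 = 1500
  10–13 yr: 260 × 9.5 = 2470
  14+ yr: 340 × 11 = 3740
Adjusted estimate = 8880 / 1,080 = 8.22222 → 8.2.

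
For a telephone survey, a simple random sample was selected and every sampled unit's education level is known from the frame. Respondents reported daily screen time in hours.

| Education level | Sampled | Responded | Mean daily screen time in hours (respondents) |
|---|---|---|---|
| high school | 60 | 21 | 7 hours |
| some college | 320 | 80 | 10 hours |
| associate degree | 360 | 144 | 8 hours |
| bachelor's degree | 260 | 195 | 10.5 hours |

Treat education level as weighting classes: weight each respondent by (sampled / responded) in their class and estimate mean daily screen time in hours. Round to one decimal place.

Class response rates: high school 21/60 = 35%, some college 80/320 = 25%, associate degree 144/360 = 40%, bachelor's degree 195/260 = 75%.
Each respondent's weight = sampled/responded in their class; summing within a class gives n_sampled, so:
  high school: 60 × 7 = 420
  some college: 320 × 10 = 3200
  associate degree: 360 × 8 = 2880
  bachelor's degree: 260 × 10.5 = 2730
Adjusted estimate = 9230 / 1,000 = 9.23 → 9.2.

9.2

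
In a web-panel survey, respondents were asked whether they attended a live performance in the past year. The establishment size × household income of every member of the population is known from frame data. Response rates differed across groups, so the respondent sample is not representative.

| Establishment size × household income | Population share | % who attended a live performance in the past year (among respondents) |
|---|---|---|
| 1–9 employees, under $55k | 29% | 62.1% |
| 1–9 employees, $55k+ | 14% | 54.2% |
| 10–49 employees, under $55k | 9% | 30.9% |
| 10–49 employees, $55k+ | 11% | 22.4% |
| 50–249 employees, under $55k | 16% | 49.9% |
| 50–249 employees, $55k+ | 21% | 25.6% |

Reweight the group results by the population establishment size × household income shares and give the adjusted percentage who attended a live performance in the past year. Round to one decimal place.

44.2%

Reweight to the known establishment size × household income distribution:
  1–9 employees, under $55k: 0.29 × 62.1 = 18.009
  1–9 employees, $55k+: 0.14 × 54.2 = 7.588
  10–49 employees, under $55k: 0.09 × 30.9 = 2.781
  10–49 employees, $55k+: 0.11 × 22.4 = 2.464
  50–249 employees, under $55k: 0.16 × 49.9 = 7.984
  50–249 employees, $55k+: 0.21 × 25.6 = 5.376
Post-stratified estimate = 44.202 → 44.2%.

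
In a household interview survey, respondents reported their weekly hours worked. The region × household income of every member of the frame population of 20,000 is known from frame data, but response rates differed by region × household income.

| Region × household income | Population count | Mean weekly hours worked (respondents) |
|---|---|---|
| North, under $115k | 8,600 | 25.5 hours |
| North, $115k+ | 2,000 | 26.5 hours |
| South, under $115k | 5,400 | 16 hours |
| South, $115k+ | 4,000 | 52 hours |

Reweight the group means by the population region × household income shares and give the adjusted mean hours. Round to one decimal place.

Weight each group's respondent value by its population share:
  North, under $115k: (8,600/20,000) × 25.5 = 10.965
  North, $115k+: (2,000/20,000) × 26.5 = 2.65
  South, under $115k: (5,400/20,000) × 16 = 4.32
  South, $115k+: (4,000/20,000) × 52 = 10.4
Post-stratified estimate = 28.335 → 28.3.

28.3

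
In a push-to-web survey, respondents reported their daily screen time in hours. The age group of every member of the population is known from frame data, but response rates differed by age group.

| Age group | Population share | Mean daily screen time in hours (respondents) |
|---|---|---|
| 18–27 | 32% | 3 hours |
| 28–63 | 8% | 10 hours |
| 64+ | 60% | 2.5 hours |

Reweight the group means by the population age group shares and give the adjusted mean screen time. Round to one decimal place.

Reweight to the known age group distribution:
  18–27: 0.32 × 3 = 0.96
  28–63: 0.08 × 10 = 0.8
  64+: 0.6 × 2.5 = 1.5
Post-stratified estimate = 3.26 → 3.3.

3.3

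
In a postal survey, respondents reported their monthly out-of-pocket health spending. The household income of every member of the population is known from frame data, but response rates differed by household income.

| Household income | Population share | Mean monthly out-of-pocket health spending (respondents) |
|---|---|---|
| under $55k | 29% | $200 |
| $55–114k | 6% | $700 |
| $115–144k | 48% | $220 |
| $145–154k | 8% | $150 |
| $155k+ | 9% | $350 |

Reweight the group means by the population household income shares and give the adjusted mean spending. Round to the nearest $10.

Weight each group's respondent value by its population share:
  under $55k: 0.29 × 200 = 58
  $55–114k: 0.06 × 700 = 42
  $115–144k: 0.48 × 220 = 105.6
  $145–154k: 0.08 × 150 = 12
  $155k+: 0.09 × 350 = 31.5
Post-stratified estimate = 249.1 → $250.

$250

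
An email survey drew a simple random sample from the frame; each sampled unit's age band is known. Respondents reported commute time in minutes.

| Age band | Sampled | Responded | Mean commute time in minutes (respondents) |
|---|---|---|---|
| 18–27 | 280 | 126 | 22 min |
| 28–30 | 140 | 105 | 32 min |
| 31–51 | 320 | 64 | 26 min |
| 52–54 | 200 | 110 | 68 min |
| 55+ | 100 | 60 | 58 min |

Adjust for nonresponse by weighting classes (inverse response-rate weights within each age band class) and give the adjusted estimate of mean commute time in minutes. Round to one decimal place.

Response rates by class: 18–27 126/280 = 45%, 28–30 105/140 = 75%, 31–51 64/320 = 20%, 52–54 110/200 = 55%, 55+ 60/100 = 60%.
With weight = n_sampled/n_responded per class, the weighted class total is n_sampled:
  18–27: 280 × 22 = 6160
  28–30: 140 × 32 = 4480
  31–51: 320 × 26 = 8320
  52–54: 200 × 68 = 13,600
  55+: 100 × 58 = 5800
Adjusted estimate = 38,360 / 1,040 = 36.8846 → 36.9.

36.9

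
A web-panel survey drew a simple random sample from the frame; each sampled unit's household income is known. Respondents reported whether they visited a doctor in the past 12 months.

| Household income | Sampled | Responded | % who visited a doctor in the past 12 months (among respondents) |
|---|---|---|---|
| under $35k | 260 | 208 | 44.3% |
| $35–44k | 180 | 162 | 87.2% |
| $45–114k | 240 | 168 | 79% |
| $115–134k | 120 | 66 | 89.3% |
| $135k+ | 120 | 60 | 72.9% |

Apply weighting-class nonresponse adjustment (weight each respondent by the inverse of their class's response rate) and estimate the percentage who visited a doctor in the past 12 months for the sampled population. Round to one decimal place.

71.3%

Response rates by class: under $35k 208/260 = 80%, $35–44k 162/180 = 90%, $45–114k 168/240 = 70%, $115–134k 66/120 = 55%, $135k+ 60/120 = 50%.
With weight = n_sampled/n_responded per class, the weighted class total is n_sampled:
  under $35k: 260 × 44.3 = 11,518
  $35–44k: 180 × 87.2 = 15,696
  $45–114k: 240 × 79 = 18,960
  $115–134k: 120 × 89.3 = 10,716
  $135k+: 120 × 72.9 = 8748
Adjusted estimate = 65,638 / 920 = 71.3457 → 71.3%.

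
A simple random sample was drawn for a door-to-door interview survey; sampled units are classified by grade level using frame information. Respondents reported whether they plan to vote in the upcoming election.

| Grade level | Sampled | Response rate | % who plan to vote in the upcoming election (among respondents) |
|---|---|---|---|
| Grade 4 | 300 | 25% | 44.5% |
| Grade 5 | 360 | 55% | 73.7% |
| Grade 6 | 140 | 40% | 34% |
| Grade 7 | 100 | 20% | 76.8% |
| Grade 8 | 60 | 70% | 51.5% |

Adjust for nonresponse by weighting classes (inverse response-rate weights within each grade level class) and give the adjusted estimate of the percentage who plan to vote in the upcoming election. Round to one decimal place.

Inverse-response-rate weighting restores each class to its sampled count, so class totals weight by n_sampled:
  Grade 4: 300 × 44.5 = 13,350
  Grade 5: 360 × 73.7 = 26,532
  Grade 6: 140 × 34 = 4760
  Grade 7: 100 × 76.8 = 7680
  Grade 8: 60 × 51.5 = 3090
Adjusted estimate = 55,412 / 960 = 57.7208 → 57.7%.

57.7%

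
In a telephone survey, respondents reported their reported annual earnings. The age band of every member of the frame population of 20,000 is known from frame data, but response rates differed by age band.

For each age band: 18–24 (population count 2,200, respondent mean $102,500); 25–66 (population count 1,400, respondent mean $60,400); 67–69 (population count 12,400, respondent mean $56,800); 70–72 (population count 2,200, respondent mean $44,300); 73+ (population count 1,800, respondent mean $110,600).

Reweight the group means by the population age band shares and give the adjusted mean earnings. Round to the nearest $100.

$65,500

Post-stratification weights by population share, not respondent share:
  18–24: (2,200/20,000) × 102,500 = 11,275
  25–66: (1,400/20,000) × 60,400 = 4228
  67–69: (12,400/20,000) × 56,800 = 35,216
  70–72: (2,200/20,000) × 44,300 = 4873
  73+: (1,800/20,000) × 110,600 = 9954
Post-stratified estimate = 65,546 → $65,500.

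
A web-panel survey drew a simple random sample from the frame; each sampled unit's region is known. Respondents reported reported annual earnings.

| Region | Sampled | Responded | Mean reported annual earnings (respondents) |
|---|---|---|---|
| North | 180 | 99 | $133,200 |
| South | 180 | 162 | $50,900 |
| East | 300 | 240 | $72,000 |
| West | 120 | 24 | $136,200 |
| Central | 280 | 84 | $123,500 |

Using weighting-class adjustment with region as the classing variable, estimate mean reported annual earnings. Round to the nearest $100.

Response rates by class: North 99/180 = 55%, South 162/180 = 90%, East 240/300 = 80%, West 24/120 = 20%, Central 84/280 = 30%.
With weight = n_sampled/n_responded per class, the weighted class total is n_sampled:
  North: 180 × 133,200 = 23,976,000
  South: 180 × 50,900 = 9,162,000
  East: 300 × 72,000 = 21,600,000
  West: 120 × 136,200 = 16,344,000
  Central: 280 × 123,500 = 34,580,000
Adjusted estimate = 105,662,000 / 1,060 = 99681.1 → $99,700.

$99,700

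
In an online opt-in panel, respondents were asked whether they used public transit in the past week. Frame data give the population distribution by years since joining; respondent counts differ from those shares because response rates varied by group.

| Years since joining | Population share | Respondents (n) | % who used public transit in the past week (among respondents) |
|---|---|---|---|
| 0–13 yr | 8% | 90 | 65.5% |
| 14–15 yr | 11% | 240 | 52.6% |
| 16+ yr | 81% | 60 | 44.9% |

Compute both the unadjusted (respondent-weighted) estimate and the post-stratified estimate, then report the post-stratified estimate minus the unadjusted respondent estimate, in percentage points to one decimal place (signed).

-7.0 percentage points

Without adjustment, the pooled respondent share is:
  (90/390)×65.5 + (240/390)×52.6 + (60/390)×44.9 = 54.3923%
Post-stratified estimate weights by population shares:
  0.08×65.5 + 0.11×52.6 + 0.81×44.9 = 47.395%
Difference = 47.395 − 54.3923 = -6.9973 pp.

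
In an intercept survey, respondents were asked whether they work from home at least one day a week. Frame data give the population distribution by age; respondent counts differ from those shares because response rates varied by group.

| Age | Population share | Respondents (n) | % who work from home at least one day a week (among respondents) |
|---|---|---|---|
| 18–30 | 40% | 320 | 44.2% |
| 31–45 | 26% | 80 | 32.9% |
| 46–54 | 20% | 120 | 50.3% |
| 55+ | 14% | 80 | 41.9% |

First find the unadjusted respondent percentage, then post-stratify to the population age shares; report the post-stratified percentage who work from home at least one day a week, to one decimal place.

Without adjustment, the pooled respondent share is:
  (320/600)×44.2 + (80/600)×32.9 + (120/600)×50.3 + (80/600)×41.9 = 43.6067%
Reweighting by population age shares:
  0.4×44.2 + 0.26×32.9 + 0.2×50.3 + 0.14×41.9 = 42.16%

42.2%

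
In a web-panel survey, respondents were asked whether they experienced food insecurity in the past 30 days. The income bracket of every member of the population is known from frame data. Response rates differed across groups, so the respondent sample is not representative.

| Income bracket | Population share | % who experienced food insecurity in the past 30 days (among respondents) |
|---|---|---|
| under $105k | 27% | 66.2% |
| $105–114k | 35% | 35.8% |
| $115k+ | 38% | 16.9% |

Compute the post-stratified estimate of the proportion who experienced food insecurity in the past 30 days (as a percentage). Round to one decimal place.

36.8%

Weight each group's respondent value by its population share:
  under $105k: 0.27 × 66.2 = 17.874
  $105–114k: 0.35 × 35.8 = 12.53
  $115k+: 0.38 × 16.9 = 6.422
Post-stratified estimate = 36.826 → 36.8%.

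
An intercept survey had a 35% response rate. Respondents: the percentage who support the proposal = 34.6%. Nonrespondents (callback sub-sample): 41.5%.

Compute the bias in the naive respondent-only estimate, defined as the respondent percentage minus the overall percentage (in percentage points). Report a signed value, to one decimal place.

Nonresponse fraction = 1 − 0.35 = 0.65.
Bias = (nonresponse fraction) × (respondent percentage − nonrespondent percentage)
     = 0.65 × (34.6 − 41.5) = 0.65 × -6.9 = -4.485.

-4.5 percentage points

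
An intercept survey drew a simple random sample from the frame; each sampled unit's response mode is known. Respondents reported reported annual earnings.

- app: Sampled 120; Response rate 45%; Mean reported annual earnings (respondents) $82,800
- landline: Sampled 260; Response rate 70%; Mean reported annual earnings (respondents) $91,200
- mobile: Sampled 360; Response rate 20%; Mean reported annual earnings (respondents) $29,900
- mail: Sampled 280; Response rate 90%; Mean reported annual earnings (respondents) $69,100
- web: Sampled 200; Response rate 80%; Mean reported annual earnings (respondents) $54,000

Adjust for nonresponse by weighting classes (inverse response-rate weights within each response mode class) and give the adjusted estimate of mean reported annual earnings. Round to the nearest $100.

$61,100

Inverse-response-rate weighting restores each class to its sampled count, so class totals weight by n_sampled:
  app: 120 × 82,800 = 9,936,000
  landline: 260 × 91,200 = 23,712,000
  mobile: 360 × 29,900 = 10,764,000
  mail: 280 × 69,100 = 19,348,000
  web: 200 × 54,000 = 10,800,000
Adjusted estimate = 74,560,000 / 1,220 = 61114.8 → $61,100.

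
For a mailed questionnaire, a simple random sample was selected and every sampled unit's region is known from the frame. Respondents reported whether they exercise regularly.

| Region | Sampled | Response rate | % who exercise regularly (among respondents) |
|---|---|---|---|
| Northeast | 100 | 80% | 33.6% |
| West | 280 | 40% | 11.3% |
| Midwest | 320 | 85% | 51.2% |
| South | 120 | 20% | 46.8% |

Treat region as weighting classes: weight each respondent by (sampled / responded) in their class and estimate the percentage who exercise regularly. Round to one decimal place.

Each respondent's weight = sampled/responded in their class; summing within a class gives n_sampled, so:
  Northeast: 100 × 33.6 = 3360
  West: 280 × 11.3 = 3164
  Midwest: 320 × 51.2 = 16,384
  South: 120 × 46.8 = 5616
Adjusted estimate = 28,524 / 820 = 34.7854 → 34.8%.

34.8%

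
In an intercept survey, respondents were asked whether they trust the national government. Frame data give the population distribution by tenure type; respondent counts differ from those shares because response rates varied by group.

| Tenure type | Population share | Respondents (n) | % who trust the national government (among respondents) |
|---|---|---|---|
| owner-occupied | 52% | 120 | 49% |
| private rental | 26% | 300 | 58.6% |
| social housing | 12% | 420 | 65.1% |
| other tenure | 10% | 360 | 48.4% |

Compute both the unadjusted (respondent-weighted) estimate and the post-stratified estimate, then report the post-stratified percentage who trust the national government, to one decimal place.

53.4%

Naive respondent-only estimate (weights = respondent counts):
  (120/1200)×49 + (300/1200)×58.6 + (420/1200)×65.1 + (360/1200)×48.4 = 56.855%
Reweighting by population tenure type shares:
  0.52×49 + 0.26×58.6 + 0.12×65.1 + 0.1×48.4 = 53.368%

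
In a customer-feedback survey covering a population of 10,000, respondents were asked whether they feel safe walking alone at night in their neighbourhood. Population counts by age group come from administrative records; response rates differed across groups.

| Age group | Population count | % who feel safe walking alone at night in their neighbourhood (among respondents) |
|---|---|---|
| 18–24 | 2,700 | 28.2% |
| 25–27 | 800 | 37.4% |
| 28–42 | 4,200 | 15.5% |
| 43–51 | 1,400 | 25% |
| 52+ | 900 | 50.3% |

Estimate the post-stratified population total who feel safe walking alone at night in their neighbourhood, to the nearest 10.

2,510

Each cell contributes its population count × the respondent rate:
  18–24: 2,700 × 28.2% = 761.4
  25–27: 800 × 37.4% = 299.2
  28–42: 4,200 × 15.5% = 651
  43–51: 1,400 × 25% = 350
  52+: 900 × 50.3% = 452.7
Estimated total = 2514.3 → 2,510.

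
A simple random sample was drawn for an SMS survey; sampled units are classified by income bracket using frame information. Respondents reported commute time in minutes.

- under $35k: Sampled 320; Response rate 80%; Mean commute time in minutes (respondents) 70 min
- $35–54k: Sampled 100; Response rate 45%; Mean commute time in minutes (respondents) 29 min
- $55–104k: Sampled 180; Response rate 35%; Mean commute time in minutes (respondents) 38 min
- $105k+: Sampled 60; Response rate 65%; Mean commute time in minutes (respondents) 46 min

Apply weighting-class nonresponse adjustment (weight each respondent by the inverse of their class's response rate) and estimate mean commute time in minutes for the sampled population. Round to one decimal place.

With weight = n_sampled/n_responded per class, the weighted class total is n_sampled:
  under $35k: 320 × 70 = 22,400
  $35–54k: 100 × 29 = 2900
  $55–104k: 180 × 38 = 6840
  $105k+: 60 × 46 = 2760
Adjusted estimate = 34,900 / 660 = 52.8788 → 52.9.

52.9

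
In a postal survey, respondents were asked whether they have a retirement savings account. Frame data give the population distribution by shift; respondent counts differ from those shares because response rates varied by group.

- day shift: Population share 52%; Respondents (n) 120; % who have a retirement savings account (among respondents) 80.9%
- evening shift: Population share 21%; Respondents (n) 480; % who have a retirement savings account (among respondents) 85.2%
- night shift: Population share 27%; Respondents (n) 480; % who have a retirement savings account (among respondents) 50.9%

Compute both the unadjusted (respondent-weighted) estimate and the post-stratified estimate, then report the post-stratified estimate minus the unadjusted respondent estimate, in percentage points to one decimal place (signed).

Unadjusted (pooled respondent) estimate weights by respondent counts:
  (120/1080)×80.9 + (480/1080)×85.2 + (480/1080)×50.9 = 69.4778%
Reweighting by population shift shares:
  0.52×80.9 + 0.21×85.2 + 0.27×50.9 = 73.703%
Difference = 73.703 − 69.4778 = 4.2252 pp.

+4.2 percentage points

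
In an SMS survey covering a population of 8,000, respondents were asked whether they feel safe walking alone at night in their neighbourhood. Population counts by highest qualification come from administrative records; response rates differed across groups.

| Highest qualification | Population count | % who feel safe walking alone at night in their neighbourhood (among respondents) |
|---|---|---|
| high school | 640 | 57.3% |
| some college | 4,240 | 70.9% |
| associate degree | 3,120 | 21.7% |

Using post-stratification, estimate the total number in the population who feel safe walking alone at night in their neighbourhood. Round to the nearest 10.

Each cell contributes its population count × the respondent rate:
  high school: 640 × 57.3% = 366.72
  some college: 4,240 × 70.9% = 3006.16
  associate degree: 3,120 × 21.7% = 677.04
Estimated total = 4049.92 → 4,050.

4,050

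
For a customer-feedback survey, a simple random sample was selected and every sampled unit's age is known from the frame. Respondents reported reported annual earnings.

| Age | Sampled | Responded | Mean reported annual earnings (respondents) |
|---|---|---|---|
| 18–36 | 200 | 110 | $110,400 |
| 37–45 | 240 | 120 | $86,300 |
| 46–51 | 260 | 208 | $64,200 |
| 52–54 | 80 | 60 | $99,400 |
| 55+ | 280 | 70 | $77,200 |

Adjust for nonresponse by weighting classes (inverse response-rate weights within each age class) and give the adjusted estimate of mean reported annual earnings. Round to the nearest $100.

Response rates by class: 18–36 110/200 = 55%, 37–45 120/240 = 50%, 46–51 208/260 = 80%, 52–54 60/80 = 75%, 55+ 70/280 = 25%.
Weighting each respondent by the inverse class response rate inflates each class back to its sampled size, so the class weight is n_sampled:
  18–36: 200 × 110,400 = 22,080,000
  37–45: 240 × 86,300 = 20,712,000
  46–51: 260 × 64,200 = 16,692,000
  52–54: 80 × 99,400 = 7,952,000
  55+: 280 × 77,200 = 21,616,000
Adjusted estimate = 89,052,000 / 1,060 = 84011.3 → $84,000.

$84,000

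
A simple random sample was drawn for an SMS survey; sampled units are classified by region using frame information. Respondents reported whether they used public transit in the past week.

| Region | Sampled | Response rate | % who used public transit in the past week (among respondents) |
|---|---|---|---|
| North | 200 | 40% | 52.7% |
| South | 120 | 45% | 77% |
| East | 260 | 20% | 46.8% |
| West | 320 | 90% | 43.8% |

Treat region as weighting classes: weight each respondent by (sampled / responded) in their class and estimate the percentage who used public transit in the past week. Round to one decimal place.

51.1%

Each respondent's weight = sampled/responded in their class; summing within a class gives n_sampled, so:
  North: 200 × 52.7 = 10,540
  South: 120 × 77 = 9240
  East: 260 × 46.8 = 12,168
  West: 320 × 43.8 = 14,016
Adjusted estimate = 45,964 / 900 = 51.0711 → 51.1%.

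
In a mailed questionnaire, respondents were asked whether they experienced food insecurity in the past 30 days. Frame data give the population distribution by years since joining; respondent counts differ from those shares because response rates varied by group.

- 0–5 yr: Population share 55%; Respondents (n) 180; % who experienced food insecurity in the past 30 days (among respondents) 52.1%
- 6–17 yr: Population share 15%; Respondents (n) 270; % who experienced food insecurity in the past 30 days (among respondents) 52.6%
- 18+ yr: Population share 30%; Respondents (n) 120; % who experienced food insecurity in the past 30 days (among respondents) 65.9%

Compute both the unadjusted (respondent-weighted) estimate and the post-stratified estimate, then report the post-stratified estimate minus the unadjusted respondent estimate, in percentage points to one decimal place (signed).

+1.1 percentage points

Naive respondent-only estimate (weights = respondent counts):
  (180/570)×52.1 + (270/570)×52.6 + (120/570)×65.9 = 55.2421%
Reweighting by population years since joining shares:
  0.55×52.1 + 0.15×52.6 + 0.3×65.9 = 56.315%
Difference = 56.315 − 55.2421 = 1.0729 pp.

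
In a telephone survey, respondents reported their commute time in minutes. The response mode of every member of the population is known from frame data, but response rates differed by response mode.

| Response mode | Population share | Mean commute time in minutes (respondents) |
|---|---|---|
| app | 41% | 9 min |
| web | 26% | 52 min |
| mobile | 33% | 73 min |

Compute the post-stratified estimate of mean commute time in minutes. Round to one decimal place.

41.3

Each cell contributes population-share × respondent value:
  app: 0.41 × 9 = 3.69
  web: 0.26 × 52 = 13.52
  mobile: 0.33 × 73 = 24.09
Post-stratified estimate = 41.3 → 41.3.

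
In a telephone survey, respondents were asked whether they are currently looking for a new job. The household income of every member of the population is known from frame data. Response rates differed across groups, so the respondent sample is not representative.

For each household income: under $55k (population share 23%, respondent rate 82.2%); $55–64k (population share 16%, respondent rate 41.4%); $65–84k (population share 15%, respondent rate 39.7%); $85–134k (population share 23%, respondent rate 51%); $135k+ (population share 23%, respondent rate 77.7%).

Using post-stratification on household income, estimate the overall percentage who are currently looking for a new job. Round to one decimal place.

61.1%

Weight each group's respondent value by its population share:
  under $55k: 0.23 × 82.2 = 18.906
  $55–64k: 0.16 × 41.4 = 6.624
  $65–84k: 0.15 × 39.7 = 5.955
  $85–134k: 0.23 × 51 = 11.73
  $135k+: 0.23 × 77.7 = 17.871
Post-stratified estimate = 61.086 → 61.1%.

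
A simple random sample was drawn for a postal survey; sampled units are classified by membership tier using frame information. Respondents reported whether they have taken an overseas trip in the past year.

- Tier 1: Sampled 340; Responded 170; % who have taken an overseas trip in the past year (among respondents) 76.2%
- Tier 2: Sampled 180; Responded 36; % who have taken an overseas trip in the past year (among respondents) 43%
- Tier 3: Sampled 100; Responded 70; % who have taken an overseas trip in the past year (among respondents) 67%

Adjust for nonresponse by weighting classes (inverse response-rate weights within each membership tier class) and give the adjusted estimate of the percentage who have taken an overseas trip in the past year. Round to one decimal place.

Response rates by class: Tier 1 170/340 = 50%, Tier 2 36/180 = 20%, Tier 3 70/100 = 70%.
With weight = n_sampled/n_responded per class, the weighted class total is n_sampled:
  Tier 1: 340 × 76.2 = 25,908
  Tier 2: 180 × 43 = 7740
  Tier 3: 100 × 67 = 6700
Adjusted estimate = 40,348 / 620 = 65.0774 → 65.1%.

65.1%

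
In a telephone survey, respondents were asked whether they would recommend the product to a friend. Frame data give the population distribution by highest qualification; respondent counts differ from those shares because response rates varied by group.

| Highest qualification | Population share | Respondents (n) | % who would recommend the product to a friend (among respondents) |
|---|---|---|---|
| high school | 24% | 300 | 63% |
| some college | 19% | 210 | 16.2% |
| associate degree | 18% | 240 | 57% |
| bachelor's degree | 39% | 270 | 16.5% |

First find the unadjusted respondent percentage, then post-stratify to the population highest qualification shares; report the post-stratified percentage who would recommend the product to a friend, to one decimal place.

Naive respondent-only estimate (weights = respondent counts):
  (300/1020)×63 + (210/1020)×16.2 + (240/1020)×57 + (270/1020)×16.5 = 39.6441%
Reweighting by population highest qualification shares:
  0.24×63 + 0.19×16.2 + 0.18×57 + 0.39×16.5 = 34.893%

34.9%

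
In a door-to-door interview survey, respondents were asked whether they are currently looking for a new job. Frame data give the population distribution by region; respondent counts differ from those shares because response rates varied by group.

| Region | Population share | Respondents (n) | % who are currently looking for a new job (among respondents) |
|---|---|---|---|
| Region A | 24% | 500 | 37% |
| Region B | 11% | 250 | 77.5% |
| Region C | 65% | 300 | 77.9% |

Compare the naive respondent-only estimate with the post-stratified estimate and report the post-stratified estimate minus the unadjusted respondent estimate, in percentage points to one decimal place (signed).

Without adjustment, the pooled respondent share is:
  (500/1050)×37 + (250/1050)×77.5 + (300/1050)×77.9 = 58.3286%
Post-stratified estimate weights by population shares:
  0.24×37 + 0.11×77.5 + 0.65×77.9 = 68.04%
Difference = 68.04 − 58.3286 = 9.7114 pp.

+9.7 percentage points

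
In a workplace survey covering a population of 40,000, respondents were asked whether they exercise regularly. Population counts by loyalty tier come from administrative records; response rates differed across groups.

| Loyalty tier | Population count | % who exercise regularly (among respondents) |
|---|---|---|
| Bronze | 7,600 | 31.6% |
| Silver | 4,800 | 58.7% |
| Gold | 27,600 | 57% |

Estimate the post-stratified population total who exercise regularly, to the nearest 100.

21,000

Each cell contributes its population count × the respondent rate:
  Bronze: 7,600 × 31.6% = 2401.6
  Silver: 4,800 × 58.7% = 2817.6
  Gold: 27,600 × 57% = 15,732
Estimated total = 20951.2 → 21,000.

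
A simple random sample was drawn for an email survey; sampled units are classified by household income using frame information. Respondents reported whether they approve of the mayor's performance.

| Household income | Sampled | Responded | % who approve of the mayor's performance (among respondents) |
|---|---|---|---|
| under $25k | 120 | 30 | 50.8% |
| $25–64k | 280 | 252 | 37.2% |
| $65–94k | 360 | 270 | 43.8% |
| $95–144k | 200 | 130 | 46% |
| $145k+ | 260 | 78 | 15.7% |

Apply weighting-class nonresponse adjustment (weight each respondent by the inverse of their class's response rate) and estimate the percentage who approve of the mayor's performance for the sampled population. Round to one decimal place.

Response rates by class: under $25k 30/120 = 25%, $25–64k 252/280 = 90%, $65–94k 270/360 = 75%, $95–144k 130/200 = 65%, $145k+ 78/260 = 30%.
Weighting each respondent by the inverse class response rate inflates each class back to its sampled size, so the class weight is n_sampled:
  under $25k: 120 × 50.8 = 6096
  $25–64k: 280 × 37.2 = 10,416
  $65–94k: 360 × 43.8 = 15768
  $95–144k: 200 × 46 = 9200
  $145k+: 260 × 15.7 = 4082
Adjusted estimate = 45,562 / 1,220 = 37.3459 → 37.3%.

37.3%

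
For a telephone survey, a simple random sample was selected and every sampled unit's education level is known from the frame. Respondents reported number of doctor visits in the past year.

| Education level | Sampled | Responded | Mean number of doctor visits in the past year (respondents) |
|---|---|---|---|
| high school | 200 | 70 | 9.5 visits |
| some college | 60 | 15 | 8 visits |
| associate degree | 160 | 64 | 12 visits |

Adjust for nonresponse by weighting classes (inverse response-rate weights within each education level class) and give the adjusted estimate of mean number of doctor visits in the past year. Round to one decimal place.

Class response rates: high school 70/200 = 35%, some college 15/60 = 25%, associate degree 64/160 = 40%.
Weighting each respondent by the inverse class response rate inflates each class back to its sampled size, so the class weight is n_sampled:
  high school: 200 × 9.5 = 1900
  some college: 60 × 8 = 480
  associate degree: 160 × 12 = 1920
Adjusted estimate = 4300 / 420 = 10.2381 → 10.2.

10.2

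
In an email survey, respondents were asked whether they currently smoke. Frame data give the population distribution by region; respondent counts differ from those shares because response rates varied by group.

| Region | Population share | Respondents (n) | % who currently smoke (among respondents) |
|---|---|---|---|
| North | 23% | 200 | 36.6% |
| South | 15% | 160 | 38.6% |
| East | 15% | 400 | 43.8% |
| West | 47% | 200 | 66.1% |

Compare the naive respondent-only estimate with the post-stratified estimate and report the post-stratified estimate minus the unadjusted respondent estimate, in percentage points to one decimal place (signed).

+5.8 percentage points

Unadjusted (pooled respondent) estimate weights by respondent counts:
  (200/960)×36.6 + (160/960)×38.6 + (400/960)×43.8 + (200/960)×66.1 = 46.0792%
Post-stratifying to population shares instead:
  0.23×36.6 + 0.15×38.6 + 0.15×43.8 + 0.47×66.1 = 51.845%
Difference = 51.845 − 46.0792 = 5.7658 pp.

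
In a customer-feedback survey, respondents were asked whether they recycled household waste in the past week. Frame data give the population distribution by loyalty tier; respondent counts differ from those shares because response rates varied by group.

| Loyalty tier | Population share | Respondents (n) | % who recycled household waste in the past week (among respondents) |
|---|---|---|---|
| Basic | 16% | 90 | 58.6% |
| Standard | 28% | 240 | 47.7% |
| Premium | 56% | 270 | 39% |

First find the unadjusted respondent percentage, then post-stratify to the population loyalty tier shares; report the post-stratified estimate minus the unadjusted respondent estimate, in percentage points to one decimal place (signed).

Naive respondent-only estimate (weights = respondent counts):
  (90/600)×58.6 + (240/600)×47.7 + (270/600)×39 = 45.42%
Post-stratified estimate weights by population shares:
  0.16×58.6 + 0.28×47.7 + 0.56×39 = 44.572%
Difference = 44.572 − 45.42 = -0.848 pp.

-0.8 percentage points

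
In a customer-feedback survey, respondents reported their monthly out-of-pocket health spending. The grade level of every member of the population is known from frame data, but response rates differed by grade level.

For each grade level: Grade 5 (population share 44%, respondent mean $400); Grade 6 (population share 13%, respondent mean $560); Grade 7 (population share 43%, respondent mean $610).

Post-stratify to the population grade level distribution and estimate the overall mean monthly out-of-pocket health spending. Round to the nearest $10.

$510

Weight each group's respondent value by its population share:
  Grade 5: 0.44 × 400 = 176
  Grade 6: 0.13 × 560 = 72.8
  Grade 7: 0.43 × 610 = 262.3
Post-stratified estimate = 511.1 → $510.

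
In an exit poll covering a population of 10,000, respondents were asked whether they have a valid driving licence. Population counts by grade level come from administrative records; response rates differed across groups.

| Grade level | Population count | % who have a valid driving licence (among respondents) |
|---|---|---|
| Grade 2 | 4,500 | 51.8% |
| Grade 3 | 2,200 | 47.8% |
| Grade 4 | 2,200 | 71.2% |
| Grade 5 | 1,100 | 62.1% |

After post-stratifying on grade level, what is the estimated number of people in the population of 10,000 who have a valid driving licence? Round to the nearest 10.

5,630

Each cell contributes its population count × the respondent rate:
  Grade 2: 4,500 × 51.8% = 2331
  Grade 3: 2,200 × 47.8% = 1051.6
  Grade 4: 2,200 × 71.2% = 1566.4
  Grade 5: 1,100 × 62.1% = 683.1
Estimated total = 5632.1 → 5,630.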